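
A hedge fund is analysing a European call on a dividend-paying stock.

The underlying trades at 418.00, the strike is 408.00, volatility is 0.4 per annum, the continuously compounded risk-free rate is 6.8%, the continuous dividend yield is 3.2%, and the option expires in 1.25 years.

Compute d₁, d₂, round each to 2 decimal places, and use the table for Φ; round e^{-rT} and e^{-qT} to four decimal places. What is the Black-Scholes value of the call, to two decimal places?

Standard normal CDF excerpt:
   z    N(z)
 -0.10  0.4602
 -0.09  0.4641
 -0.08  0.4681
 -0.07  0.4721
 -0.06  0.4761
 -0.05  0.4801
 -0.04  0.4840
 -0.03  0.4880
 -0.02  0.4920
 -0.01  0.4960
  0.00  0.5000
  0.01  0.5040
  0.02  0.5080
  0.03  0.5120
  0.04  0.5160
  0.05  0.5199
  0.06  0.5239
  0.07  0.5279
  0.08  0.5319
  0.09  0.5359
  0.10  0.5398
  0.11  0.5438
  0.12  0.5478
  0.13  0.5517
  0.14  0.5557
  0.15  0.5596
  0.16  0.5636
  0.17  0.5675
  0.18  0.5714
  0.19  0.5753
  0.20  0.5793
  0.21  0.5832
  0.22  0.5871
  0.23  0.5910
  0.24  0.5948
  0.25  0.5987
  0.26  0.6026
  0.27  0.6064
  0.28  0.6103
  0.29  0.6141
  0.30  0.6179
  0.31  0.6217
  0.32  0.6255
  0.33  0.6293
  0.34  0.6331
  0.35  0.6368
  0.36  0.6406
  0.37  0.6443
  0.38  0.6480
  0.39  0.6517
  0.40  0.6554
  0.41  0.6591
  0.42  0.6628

83.33

σ√T = 0.4 × 1.1180 = 0.4472
d₁ = [ln(418/408) + (0.068 − 0.032 + 0.4²/2)·1.25] / 0.4472 = [0.0242 + 0.1450] / 0.4472 = 0.3784 which rounds to 0.38
d₂ = d₁ − σ√T = 0.3784 − 0.4472 = -0.0688 which rounds to -0.07
exp(−qT) = exp(−0.032·1.25) = 0.9608;  exp(−rT) = exp(−0.068·1.25) = 0.9185
N(d₁) = N(0.38) = 0.6480;  N(d₂) = N(-0.07) = 0.4721
C = 418·0.9608·0.6480 − 408·0.9185·0.4721 = 260.2461 − 176.9185 = 83.3276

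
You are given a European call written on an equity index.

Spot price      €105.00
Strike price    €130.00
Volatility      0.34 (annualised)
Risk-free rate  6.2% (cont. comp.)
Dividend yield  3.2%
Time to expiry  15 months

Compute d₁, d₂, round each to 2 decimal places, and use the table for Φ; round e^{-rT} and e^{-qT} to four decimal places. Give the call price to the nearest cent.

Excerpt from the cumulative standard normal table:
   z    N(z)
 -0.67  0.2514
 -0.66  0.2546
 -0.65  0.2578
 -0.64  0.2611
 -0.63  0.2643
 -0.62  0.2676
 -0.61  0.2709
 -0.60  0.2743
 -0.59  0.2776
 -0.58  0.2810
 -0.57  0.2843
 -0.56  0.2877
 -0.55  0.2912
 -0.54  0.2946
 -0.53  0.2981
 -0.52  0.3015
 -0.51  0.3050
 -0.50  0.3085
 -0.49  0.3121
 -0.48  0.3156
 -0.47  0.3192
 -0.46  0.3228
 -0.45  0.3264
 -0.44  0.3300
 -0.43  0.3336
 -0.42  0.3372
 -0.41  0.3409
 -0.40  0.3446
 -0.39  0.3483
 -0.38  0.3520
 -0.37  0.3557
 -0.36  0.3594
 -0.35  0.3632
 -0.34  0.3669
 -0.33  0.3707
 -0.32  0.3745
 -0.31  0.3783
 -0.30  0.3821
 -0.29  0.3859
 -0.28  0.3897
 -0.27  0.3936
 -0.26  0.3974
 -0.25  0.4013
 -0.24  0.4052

€8.69

σ√T = 0.34 × 1.1180 = 0.3801
d₁ = [ln(105/130) + (0.062 − 0.032 + ½·0.34²)·1.25] / (σ√T) = (-0.2136 + 0.1098) / 0.3801 = -0.2731 ⇒ -0.27
d₂ = -0.2731 − 0.3801 = -0.6533 ⇒ -0.65
e^(−qT) = e^(−0.032·1.25) = 0.9608;  e^(−rT) = e^(−0.062·1.25) = 0.9254
N(d₁) = N(-0.27) = 0.3936;  N(d₂) = N(-0.65) = 0.2578
C = 105·0.9608·0.3936 − 130·0.9254·0.2578 = 39.7079 − 31.0139 = 8.6941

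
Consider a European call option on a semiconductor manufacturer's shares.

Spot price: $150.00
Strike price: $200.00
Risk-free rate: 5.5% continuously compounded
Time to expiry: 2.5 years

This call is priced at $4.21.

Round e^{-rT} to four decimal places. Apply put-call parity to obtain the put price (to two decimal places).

$28.51

e^(−rT) = e^(−0.055·2.5) = 0.8715
Put-call parity: C − P = S − K·e^(−rT) = 150 − 200·0.8715 = 150 − 174.3000 = -24.3000
P = C − (C − P) = 4.21 − (-24.3000) = 28.5100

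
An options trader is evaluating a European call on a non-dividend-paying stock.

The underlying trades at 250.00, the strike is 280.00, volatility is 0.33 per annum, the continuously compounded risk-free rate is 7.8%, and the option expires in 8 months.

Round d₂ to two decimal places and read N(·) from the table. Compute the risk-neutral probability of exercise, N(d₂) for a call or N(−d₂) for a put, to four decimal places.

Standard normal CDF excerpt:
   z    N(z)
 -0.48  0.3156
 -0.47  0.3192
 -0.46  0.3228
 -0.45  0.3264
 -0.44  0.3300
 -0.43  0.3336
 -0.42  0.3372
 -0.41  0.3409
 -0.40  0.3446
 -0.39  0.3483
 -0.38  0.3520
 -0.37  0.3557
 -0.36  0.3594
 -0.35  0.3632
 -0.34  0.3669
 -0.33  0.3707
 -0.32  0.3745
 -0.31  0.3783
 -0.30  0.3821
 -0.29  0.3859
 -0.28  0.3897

T = 0.6667;  σ√T = 0.2694
d₁ = [ln(250/280) + (0.078 + 0.33²/2)·0.6667] / 0.2694 = [-0.1133 + 0.0883] / 0.2694 = -0.0929 → -0.09
d₂ = d₁ − σ√T = -0.0929 − 0.2694 = -0.3623 → -0.36
Risk-neutral Pr[S_T > K] = N(d₂) = N(-0.36) = 0.3594

0.3594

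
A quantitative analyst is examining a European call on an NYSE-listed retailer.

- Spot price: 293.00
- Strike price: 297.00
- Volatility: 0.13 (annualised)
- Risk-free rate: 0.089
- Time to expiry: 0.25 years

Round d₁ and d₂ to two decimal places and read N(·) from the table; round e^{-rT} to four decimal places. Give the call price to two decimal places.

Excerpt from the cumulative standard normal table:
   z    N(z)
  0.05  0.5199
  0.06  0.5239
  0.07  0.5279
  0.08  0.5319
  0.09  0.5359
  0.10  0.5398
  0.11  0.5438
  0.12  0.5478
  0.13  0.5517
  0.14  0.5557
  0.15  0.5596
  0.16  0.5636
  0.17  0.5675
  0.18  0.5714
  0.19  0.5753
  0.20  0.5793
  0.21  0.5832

9.48

σ√T = 0.13 × 0.5000 = 0.0650
d₁ = [ln(293/297) + (0.089 + ½·0.13²)·0.25] / (σ√T) = (-0.0136 + 0.0244) / 0.0650 = 0.1662 → 0.17
d₂ = 0.1662 − 0.0650 = 0.1012 → 0.10
exp(−rT) = exp(−0.089·0.25) = 0.9780
N(d₁) = N(0.17) = 0.5675;  N(d₂) = N(0.10) = 0.5398
C = 293·0.5675 − 297·0.9780·0.5398 = 166.2775 − 156.7935 = 9.4840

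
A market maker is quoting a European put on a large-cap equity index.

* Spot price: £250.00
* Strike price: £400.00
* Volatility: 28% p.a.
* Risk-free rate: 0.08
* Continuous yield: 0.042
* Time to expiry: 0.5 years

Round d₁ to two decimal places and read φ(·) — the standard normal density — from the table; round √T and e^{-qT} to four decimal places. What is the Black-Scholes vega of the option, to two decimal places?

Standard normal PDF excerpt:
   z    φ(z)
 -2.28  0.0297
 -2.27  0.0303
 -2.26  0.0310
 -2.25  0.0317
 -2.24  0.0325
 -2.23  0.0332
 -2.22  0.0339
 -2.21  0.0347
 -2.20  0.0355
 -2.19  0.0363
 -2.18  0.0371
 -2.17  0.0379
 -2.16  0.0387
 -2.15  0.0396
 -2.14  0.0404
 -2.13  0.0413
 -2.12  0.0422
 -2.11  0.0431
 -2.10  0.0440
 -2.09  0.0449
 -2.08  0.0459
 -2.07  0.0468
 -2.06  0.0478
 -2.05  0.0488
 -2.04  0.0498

σ√T = 0.28 × 0.7071 = 0.1980
d₁ = [ln(250/400) + (0.08 − 0.042 + ½·0.28²)·0.5] / (σ√T) = (-0.4700 + 0.0386) / 0.1980 = -2.1789 ≈ -2.18
√T = √0.5 = 0.7071
φ(d₁) = φ(-2.18) = 0.0371
exp(−qT) = exp(−0.042·0.5) = 0.9792
vega = S·exp(−qT)·φ(d₁)·√T = 250·0.9792·0.0371·0.7071 = 6.4219

6.42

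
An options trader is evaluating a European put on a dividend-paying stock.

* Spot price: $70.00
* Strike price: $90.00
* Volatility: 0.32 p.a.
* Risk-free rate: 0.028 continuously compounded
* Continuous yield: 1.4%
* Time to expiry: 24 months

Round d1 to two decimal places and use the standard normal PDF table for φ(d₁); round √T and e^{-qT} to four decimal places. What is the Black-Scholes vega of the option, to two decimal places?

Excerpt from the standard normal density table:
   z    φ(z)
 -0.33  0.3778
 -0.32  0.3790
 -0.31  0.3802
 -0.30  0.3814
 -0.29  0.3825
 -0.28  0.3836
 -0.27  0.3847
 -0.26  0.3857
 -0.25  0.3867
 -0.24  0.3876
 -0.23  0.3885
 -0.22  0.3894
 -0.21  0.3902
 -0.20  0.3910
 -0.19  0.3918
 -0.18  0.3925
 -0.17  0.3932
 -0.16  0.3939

T = 2;  σ√T = 0.4525
d₁ = [ln(70/90) + (0.028 − 0.014 + ½·0.32²)·2] / (σ√T) = (-0.2513 + 0.1304) / 0.4525 = -0.2672 ⇒ -0.27
√T = √2 = 1.4142
φ(d₁) = φ(-0.27) = 0.3847
e^(−qT) = e^(−0.014·2) = 0.9724
vega = S·e^(−qT)·φ(d₁)·√T = 70·0.9724·0.3847·1.4142 = 37.0319

37.03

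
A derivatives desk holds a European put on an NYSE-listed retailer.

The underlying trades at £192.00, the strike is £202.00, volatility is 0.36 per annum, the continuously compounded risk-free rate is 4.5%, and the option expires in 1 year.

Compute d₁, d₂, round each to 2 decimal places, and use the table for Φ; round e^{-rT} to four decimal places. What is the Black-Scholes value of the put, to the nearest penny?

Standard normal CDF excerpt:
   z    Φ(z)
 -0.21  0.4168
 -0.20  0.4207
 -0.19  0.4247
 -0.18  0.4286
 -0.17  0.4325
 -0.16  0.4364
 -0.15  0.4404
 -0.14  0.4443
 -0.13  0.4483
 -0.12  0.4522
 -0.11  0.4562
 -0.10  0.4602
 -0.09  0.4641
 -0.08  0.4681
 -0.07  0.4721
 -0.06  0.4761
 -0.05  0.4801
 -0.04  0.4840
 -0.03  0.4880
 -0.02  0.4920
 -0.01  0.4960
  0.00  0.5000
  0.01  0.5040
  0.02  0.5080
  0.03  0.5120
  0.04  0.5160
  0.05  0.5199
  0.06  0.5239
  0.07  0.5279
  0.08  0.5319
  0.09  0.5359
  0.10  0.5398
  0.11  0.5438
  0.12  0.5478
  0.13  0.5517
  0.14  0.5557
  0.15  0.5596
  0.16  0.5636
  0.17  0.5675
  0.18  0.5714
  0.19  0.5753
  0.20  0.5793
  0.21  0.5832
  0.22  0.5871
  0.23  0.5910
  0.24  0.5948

£28.08

σ√T = 0.36 × 1.0000 = 0.3600
ln(S/K) + (r + σ²/2)T = ln(192/202) + (0.045 + 0.36²/2)·1 = -0.0508 + 0.1098 = 0.0590
d₁ = 0.0590 / 0.3600 = 0.1640 → 0.16
d₂ = d₁ − σ√T = 0.1640 − 0.3600 = -0.1960 → -0.20
exp(−rT) = exp(−0.045·1) = 0.9560
P = 202·0.9560·N(0.20) − 192·N(-0.16) = 202·0.9560·0.5793 − 192·0.4364 = 111.8698 − 83.7888 = 28.0810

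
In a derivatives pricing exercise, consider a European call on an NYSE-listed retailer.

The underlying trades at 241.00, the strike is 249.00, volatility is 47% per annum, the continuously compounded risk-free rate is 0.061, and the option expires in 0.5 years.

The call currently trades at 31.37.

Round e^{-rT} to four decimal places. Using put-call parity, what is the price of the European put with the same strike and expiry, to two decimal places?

31.90

exp(−rT) = exp(−0.061·0.5) = 0.9700
Put-call parity: C − P = S − K·e^(−rT) = 241 − 249·0.9700 = 241 − 241.5300 = -0.5300
P = C − (C − P) = 31.37 − (-0.5300) = 31.9000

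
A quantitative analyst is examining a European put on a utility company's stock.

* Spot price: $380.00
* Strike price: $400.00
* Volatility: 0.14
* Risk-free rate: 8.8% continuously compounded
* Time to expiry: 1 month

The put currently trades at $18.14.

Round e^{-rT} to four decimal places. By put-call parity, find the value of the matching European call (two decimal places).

exp(−rT) = exp(−0.088·0.08333) = 0.9927
Put-call parity: C − P = S − K·e^(−rT) = 380 − 400·0.9927 = 380 − 397.0800 = -17.0800
C = P + (C − P) = 18.14 + (-17.0800) = 1.0600

$1.06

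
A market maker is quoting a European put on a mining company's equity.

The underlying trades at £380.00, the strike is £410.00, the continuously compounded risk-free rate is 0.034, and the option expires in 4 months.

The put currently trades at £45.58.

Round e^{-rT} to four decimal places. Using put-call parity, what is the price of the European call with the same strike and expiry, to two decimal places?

e^(−rT) = e^(−0.034·0.3333) = 0.9887
Put-call parity: C − P = S − K·e^(−rT) = 380 − 410·0.9887 = 380 − 405.3670 = -25.3670
C = P + (C − P) = 45.58 + (-25.3670) = 20.2130

£20.21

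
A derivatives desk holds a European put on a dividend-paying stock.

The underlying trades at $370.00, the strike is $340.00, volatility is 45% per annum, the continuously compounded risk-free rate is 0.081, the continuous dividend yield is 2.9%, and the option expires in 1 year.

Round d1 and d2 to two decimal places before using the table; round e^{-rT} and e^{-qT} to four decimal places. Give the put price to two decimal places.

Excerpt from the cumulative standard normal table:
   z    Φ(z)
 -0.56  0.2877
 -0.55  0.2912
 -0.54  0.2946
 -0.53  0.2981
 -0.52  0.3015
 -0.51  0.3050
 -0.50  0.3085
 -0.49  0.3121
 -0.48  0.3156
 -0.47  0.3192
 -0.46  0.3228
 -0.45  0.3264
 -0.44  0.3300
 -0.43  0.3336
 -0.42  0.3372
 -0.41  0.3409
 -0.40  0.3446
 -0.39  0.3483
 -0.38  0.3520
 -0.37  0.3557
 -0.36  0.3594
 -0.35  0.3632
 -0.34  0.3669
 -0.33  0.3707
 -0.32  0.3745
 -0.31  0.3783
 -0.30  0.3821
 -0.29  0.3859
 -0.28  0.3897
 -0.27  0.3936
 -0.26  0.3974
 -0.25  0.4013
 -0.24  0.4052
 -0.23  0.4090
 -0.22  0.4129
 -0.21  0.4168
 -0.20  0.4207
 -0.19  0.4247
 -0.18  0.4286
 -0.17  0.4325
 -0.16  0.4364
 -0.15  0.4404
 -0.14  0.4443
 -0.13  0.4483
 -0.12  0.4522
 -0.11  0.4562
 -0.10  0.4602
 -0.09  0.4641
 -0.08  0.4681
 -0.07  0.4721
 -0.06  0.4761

σ√T = 0.45 × 1.0000 = 0.4500
d₁ = [ln(370/340) + (0.081 − 0.029 + ½·0.45²)·1] / (σ√T) = (0.0846 + 0.1532) / 0.4500 = 0.5285 → 0.53
d₂ = 0.5285 − 0.4500 = 0.0785 → 0.08
exp(−qT) = exp(−0.029·1) = 0.9714;  exp(−rT) = exp(−0.081·1) = 0.9222
P = 340·0.9222·N(-0.08) − 370·0.9714·N(-0.53) = 340·0.9222·0.4681 − 370·0.9714·0.2981 = 146.7718 − 107.1425 = 39.6293

$39.63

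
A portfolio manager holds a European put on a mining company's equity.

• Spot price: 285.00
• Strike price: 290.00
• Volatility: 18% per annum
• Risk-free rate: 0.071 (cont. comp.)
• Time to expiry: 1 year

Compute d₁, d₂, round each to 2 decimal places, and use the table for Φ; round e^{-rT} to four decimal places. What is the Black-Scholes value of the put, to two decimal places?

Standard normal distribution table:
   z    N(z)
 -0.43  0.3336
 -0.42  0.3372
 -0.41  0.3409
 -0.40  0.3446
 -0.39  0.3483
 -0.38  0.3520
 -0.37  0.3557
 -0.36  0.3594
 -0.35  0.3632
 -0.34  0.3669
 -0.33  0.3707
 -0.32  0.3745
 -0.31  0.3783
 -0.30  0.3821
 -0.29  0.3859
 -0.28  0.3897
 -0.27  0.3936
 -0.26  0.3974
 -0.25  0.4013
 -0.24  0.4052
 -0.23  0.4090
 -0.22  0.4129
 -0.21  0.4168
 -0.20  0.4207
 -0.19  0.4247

13.33

T = 1;  σ√T = 0.1800
d₁ = [ln(285/290) + (0.071 + 0.18²/2)·1] / 0.1800 = [-0.0174 + 0.0872] / 0.1800 = 0.3878 → 0.39
d₂ = d₁ − σ√T = 0.3878 − 0.1800 = 0.2078 → 0.21
e^(−rT) = e^(−0.071·1) = 0.9315
N(−d₂) = N(-0.21) = 0.4168;  N(−d₁) = N(-0.39) = 0.3483
P = 290·0.9315·0.4168 − 285·0.3483 = 112.5923 − 99.2655 = 13.3268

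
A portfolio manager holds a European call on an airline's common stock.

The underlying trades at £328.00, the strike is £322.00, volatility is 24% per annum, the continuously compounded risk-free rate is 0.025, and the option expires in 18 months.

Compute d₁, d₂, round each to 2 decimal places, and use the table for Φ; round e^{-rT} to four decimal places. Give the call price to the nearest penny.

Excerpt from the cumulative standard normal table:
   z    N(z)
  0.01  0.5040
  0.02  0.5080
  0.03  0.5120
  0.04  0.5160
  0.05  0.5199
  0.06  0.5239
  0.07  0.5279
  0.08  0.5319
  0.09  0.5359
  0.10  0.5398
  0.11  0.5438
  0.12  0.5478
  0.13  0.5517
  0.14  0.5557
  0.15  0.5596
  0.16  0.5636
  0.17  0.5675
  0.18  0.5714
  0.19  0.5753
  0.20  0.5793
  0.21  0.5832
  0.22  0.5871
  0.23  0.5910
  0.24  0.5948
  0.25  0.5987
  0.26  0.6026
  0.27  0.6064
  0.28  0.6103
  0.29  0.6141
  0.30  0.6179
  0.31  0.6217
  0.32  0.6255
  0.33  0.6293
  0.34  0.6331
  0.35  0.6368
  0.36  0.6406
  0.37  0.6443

σ√T = 0.24·√1.5 = 0.2939
ln(S/K) + (r + σ²/2)T = ln(328/322) + (0.025 + 0.24²/2)·1.5 = 0.0185 + 0.0807 = 0.0992
d₁ = 0.0992 / 0.2939 = 0.3374 ≈ 0.34
d₂ = d₁ − σ√T = 0.3374 − 0.2939 = 0.0434 ≈ 0.04
exp(−rT) = exp(−0.025·1.5) = 0.9632
C = 328·N(0.34) − 322·0.9632·N(0.04) = 328·0.6331 − 322·0.9632·0.5160 = 207.6568 − 160.0376 = 47.6192

£47.62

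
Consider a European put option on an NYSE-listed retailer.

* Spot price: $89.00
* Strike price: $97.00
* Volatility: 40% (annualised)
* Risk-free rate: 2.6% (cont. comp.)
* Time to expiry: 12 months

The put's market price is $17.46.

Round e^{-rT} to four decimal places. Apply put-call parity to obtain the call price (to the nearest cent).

$11.95

e^(−rT) = e^(−0.026·1) = 0.9743
Put-call parity: C − P = S − K·e^(−rT) = 89 − 97·0.9743 = 89 − 94.5071 = -5.5071
C = P + (C − P) = 17.46 + (-5.5071) = 11.9529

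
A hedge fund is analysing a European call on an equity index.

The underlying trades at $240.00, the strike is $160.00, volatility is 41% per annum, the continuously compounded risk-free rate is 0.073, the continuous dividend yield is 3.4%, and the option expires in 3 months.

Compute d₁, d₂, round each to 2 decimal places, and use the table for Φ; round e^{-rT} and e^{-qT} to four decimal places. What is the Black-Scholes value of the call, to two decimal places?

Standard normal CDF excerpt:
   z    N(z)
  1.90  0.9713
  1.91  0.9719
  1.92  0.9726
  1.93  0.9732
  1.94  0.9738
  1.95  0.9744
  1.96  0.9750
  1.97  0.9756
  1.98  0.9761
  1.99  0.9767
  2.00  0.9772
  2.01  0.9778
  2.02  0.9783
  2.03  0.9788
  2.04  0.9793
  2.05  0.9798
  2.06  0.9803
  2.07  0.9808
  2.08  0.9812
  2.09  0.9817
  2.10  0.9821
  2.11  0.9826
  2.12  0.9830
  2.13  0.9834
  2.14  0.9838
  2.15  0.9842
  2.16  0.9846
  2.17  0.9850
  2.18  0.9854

σ√T = 0.41·√0.25 = 0.2050
d₁ = [ln(240/160) + (0.073 − 0.034 + 0.41²/2)·0.25] / 0.2050 = [0.4055 + 0.0308] / 0.2050 = 2.1279 ⇒ 2.13
d₂ = d₁ − σ√T = 2.1279 − 0.2050 = 1.9229 ⇒ 1.92
e^(−qT) = e^(−0.034·0.25) = 0.9915;  e^(−rT) = e^(−0.073·0.25) = 0.9819
C = 240·0.9915·N(2.13) − 160·0.9819·N(1.92) = 240·0.9915·0.9834 − 160·0.9819·0.9726 = 234.0099 − 152.7994 = 81.2105

$81.21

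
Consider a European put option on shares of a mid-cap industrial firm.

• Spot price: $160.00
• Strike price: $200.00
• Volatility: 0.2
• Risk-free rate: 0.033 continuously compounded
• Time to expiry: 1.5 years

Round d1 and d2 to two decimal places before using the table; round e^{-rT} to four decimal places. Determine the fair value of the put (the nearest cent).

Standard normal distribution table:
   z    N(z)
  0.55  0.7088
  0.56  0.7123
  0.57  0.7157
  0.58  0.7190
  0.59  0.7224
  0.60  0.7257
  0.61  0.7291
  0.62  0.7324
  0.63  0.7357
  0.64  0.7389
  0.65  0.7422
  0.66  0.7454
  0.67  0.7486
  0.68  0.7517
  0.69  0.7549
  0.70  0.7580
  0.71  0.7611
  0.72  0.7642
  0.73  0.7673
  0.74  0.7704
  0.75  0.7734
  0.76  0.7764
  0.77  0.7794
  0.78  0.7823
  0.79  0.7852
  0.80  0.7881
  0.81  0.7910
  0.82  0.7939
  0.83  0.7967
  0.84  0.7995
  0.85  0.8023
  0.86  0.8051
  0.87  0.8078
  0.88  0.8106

$36.06

σ√T = 0.2 × 1.2247 = 0.2449
d₁ = [ln(160/200) + (0.033 + 0.2²/2)·1.5] / 0.2449 = [-0.2231 + 0.0795] / 0.2449 = -0.5864 which rounds to -0.59
d₂ = d₁ − σ√T = -0.5864 − 0.2449 = -0.8314 which rounds to -0.83
e^(−rT) = e^(−0.033·1.5) = 0.9517
P = 200·0.9517·N(0.83) − 160·N(0.59) = 200·0.9517·0.7967 − 160·0.7224 = 151.6439 − 115.5840 = 36.0599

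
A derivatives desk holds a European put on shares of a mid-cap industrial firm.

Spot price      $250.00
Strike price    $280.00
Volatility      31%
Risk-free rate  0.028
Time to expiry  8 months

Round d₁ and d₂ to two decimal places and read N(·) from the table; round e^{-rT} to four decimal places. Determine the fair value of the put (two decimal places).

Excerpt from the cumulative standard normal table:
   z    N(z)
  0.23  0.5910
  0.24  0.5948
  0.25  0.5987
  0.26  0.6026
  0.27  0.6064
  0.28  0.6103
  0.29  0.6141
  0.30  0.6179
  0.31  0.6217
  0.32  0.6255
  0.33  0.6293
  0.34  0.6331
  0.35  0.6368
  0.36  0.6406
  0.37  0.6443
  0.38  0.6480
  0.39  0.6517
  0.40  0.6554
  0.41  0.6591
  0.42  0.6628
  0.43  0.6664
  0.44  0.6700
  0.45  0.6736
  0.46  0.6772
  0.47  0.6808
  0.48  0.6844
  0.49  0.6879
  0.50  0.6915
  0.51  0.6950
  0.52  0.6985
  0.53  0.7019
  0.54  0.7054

σ√T = 0.31·√0.6667 = 0.2531
d₁ = [ln(250/280) + (0.028 + 0.31²/2)·0.6667] / 0.2531 = [-0.1133 + 0.0507] / 0.2531 = -0.2474 ⇒ -0.25
d₂ = d₁ − σ√T = -0.2474 − 0.2531 = -0.5005 ⇒ -0.50
exp(−rT) = exp(−0.028·0.6667) = 0.9815
N(−d₂) = N(0.50) = 0.6915;  N(−d₁) = N(0.25) = 0.5987
P = 280·0.9815·0.6915 − 250·0.5987 = 190.0380 − 149.6750 = 40.3630

$40.36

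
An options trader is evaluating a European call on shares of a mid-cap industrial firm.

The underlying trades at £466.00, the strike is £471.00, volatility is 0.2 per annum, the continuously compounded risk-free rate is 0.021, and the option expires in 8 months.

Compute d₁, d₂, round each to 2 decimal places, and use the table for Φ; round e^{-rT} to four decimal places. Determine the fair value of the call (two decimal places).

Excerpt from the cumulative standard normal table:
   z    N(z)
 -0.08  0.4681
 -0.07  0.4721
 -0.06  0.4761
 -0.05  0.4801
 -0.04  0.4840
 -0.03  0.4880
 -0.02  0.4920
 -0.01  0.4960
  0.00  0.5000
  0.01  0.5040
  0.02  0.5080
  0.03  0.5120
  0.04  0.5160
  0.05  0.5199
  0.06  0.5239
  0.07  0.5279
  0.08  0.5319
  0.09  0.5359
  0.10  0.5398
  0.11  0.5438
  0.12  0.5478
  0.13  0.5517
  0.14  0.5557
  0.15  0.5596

£30.42

σ√T = 0.2 × 0.8165 = 0.1633
d₁ = [ln(466/471) + (0.021 + ½·0.2²)·0.6667] / (σ√T) = (-0.0107 + 0.0273) / 0.1633 = 0.1020 which rounds to 0.10
d₂ = 0.1020 − 0.1633 = -0.0613 which rounds to -0.06
e^(−rT) = e^(−0.021·0.6667) = 0.9861
N(d₁) = N(0.10) = 0.5398;  N(d₂) = N(-0.06) = 0.4761
C = 466·0.5398 − 471·0.9861·0.4761 = 251.5468 − 221.1261 = 30.4207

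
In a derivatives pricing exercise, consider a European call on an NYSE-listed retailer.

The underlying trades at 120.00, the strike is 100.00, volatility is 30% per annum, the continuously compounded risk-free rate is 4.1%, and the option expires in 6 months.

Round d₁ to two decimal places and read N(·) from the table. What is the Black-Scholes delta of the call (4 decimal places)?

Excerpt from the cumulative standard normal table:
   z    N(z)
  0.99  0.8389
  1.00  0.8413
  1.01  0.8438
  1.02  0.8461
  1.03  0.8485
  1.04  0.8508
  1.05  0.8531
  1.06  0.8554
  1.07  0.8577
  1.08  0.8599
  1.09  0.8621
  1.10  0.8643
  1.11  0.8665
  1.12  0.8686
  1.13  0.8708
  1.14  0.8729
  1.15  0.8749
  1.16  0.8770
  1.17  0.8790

σ√T = 0.3·√0.5 = 0.2121
d₁ = [ln(120/100) + (0.041 + ½·0.3²)·0.5] / (σ√T) = (0.1823 + 0.0430) / 0.2121 = 1.0622 which rounds to 1.06
N(d₁) = N(1.06) = 0.8554
Δ_call = N(d₁) = 0.8554

0.8554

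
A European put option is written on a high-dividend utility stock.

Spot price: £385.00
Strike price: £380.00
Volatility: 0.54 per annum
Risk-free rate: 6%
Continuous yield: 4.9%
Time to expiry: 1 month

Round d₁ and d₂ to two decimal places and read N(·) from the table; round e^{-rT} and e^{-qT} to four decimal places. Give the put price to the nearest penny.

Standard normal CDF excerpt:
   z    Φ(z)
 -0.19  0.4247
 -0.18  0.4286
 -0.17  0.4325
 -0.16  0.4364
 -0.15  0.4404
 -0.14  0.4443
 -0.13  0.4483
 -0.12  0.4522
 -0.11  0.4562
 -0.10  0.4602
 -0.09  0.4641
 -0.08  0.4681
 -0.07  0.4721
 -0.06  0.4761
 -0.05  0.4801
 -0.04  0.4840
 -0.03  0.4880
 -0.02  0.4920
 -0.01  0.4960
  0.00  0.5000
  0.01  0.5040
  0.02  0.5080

£21.71

T = 0.08333;  σ√T = 0.1559
d₁ = [ln(385/380) + (0.06 − 0.049 + 0.54²/2)·0.08333] / 0.1559 = [0.0131 + 0.0131] / 0.1559 = 0.1677 ⇒ 0.17
d₂ = d₁ − σ√T = 0.1677 − 0.1559 = 0.0118 ⇒ 0.01
exp(−qT) = exp(−0.049·0.08333) = 0.9959;  exp(−rT) = exp(−0.06·0.08333) = 0.9950
P = 380·0.9950·N(-0.01) − 385·0.9959·N(-0.17) = 380·0.9950·0.4960 − 385·0.9959·0.4325 = 187.5376 − 165.8298 = 21.7078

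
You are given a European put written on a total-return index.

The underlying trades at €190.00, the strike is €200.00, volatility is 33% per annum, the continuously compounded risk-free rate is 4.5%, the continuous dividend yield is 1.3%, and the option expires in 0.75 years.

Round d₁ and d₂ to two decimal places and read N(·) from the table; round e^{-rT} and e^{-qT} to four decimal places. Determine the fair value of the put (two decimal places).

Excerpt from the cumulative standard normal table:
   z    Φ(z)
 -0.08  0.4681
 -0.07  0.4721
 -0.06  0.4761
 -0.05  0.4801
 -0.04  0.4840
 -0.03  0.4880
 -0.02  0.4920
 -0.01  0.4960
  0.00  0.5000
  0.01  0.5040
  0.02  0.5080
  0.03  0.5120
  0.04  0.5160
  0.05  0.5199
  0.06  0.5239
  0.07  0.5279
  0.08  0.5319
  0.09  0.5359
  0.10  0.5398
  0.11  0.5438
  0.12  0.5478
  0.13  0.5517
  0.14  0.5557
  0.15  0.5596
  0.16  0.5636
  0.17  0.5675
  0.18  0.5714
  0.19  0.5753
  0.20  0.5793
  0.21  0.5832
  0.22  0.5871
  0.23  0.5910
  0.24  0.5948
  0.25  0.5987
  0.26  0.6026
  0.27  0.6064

σ√T = 0.33 × 0.8660 = 0.2858
d₁ = [ln(190/200) + (0.045 − 0.013 + 0.33²/2)·0.75] / 0.2858 = [-0.0513 + 0.0648] / 0.2858 = 0.0474 ≈ 0.05
d₂ = d₁ − σ√T = 0.0474 − 0.2858 = -0.2384 ≈ -0.24
exp(−qT) = exp(−0.013·0.75) = 0.9903;  exp(−rT) = exp(−0.045·0.75) = 0.9668
N(−d₂) = N(0.24) = 0.5948;  N(−d₁) = N(-0.05) = 0.4801
P = 200·0.9668·0.5948 − 190·0.9903·0.4801 = 115.0105 − 90.3342 = 24.6764

€24.68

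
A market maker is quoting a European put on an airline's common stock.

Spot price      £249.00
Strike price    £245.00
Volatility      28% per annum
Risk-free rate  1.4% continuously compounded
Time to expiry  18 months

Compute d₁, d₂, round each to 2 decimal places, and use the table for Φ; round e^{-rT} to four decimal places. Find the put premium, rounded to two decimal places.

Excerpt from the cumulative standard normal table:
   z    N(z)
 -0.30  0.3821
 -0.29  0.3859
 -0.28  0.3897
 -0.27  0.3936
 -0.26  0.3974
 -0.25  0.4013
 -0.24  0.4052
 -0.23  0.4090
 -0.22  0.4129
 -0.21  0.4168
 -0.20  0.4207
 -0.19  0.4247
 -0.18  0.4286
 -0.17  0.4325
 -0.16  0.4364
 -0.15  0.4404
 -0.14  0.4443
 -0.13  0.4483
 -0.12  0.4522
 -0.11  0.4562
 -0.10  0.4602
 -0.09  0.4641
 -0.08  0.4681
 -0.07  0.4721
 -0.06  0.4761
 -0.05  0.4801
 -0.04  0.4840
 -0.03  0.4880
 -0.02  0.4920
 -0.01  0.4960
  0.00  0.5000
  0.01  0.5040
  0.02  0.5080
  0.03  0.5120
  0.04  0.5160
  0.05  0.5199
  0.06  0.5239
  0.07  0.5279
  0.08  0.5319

£28.65

σ√T = 0.28·√1.5 = 0.3429
ln(S/K) + (r + σ²/2)T = ln(249/245) + (0.014 + 0.28²/2)·1.5 = 0.0162 + 0.0798 = 0.0960
d₁ = 0.0960 / 0.3429 = 0.2799 ⇒ 0.28
d₂ = d₁ − σ√T = 0.2799 − 0.3429 = -0.0630 ⇒ -0.06
exp(−rT) = exp(−0.014·1.5) = 0.9792
N(−d₂) = N(0.06) = 0.5239;  N(−d₁) = N(-0.28) = 0.3897
P = 245·0.9792·0.5239 − 249·0.3897 = 125.6857 − 97.0353 = 28.6504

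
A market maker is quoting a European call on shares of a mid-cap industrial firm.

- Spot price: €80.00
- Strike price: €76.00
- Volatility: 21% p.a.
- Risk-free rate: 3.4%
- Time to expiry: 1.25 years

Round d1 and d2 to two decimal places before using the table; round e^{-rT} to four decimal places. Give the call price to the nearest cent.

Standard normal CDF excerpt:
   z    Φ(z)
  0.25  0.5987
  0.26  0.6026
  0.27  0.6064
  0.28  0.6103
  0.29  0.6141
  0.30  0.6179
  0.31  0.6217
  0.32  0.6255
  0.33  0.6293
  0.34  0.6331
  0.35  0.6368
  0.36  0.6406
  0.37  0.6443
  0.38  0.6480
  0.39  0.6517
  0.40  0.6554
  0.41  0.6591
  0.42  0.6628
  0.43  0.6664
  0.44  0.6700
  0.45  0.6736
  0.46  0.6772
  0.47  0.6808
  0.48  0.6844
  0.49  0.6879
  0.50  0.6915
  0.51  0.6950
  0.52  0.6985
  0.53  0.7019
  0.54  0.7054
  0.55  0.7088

σ√T = 0.21·√1.25 = 0.2348
d₁ = [ln(80/76) + (0.034 + 0.21²/2)·1.25] / 0.2348 = [0.0513 + 0.0701] / 0.2348 = 0.5169 ⇒ 0.52
d₂ = d₁ − σ√T = 0.5169 − 0.2348 = 0.2821 ⇒ 0.28
exp(−rT) = exp(−0.034·1.25) = 0.9584
C = 80·N(0.52) − 76·0.9584·N(0.28) = 80·0.6985 − 76·0.9584·0.6103 = 55.8800 − 44.4533 = 11.4267

€11.43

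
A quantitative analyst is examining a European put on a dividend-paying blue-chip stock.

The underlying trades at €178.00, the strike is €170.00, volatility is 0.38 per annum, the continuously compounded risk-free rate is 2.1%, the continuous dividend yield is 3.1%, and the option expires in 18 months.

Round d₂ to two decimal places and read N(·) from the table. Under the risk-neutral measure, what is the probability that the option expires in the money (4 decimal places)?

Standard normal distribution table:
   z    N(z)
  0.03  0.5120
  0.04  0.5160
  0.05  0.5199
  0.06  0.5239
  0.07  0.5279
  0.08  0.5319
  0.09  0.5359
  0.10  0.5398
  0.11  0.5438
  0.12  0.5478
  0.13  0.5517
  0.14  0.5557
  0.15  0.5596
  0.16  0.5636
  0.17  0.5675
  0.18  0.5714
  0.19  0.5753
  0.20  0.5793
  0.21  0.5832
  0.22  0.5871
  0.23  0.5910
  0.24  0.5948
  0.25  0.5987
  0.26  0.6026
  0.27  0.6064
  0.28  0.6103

0.5675

σ√T = 0.38 × 1.2247 = 0.4654
ln(S/K) + (r − q + σ²/2)T = ln(178/170) + (0.021 − 0.031 + 0.38²/2)·1.5 = 0.0460 + 0.0933 = 0.1393
d₁ = 0.1393 / 0.4654 = 0.2993 → 0.30
d₂ = d₁ − σ√T = 0.2993 − 0.4654 = -0.1661 → -0.17
Risk-neutral Pr[S_T < K] = N(−d₂) = N(0.17) = 0.5675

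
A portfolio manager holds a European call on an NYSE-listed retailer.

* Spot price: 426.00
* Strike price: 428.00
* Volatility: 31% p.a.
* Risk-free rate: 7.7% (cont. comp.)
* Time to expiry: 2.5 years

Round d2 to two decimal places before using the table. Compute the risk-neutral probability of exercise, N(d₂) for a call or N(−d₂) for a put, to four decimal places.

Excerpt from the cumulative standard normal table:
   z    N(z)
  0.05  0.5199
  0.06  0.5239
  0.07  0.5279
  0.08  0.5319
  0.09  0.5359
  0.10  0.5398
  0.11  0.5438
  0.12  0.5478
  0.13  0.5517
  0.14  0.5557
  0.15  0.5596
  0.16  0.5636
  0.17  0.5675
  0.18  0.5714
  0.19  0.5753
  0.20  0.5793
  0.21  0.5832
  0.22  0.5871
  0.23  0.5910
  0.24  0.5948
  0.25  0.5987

T = 2.5;  σ√T = 0.4902
d₁ = [ln(426/428) + (0.077 + ½·0.31²)·2.5] / (σ√T) = (-0.0047 + 0.3126) / 0.4902 = 0.6283 which rounds to 0.63
d₂ = 0.6283 − 0.4902 = 0.1381 which rounds to 0.14
Risk-neutral Pr[S_T > K] = N(d₂) = N(0.14) = 0.5557

0.5557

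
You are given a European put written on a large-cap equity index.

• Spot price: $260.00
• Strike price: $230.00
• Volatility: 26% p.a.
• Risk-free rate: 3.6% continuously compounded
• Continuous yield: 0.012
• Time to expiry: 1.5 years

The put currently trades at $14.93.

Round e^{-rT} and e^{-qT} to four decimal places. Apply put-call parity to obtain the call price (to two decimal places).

$52.40

exp(−qT) = exp(−0.012·1.5) = 0.9822;  exp(−rT) = exp(−0.036·1.5) = 0.9474
Put-call parity: C − P = S·e^(−qT) − K·e^(−rT) = 260·0.9822 − 230·0.9474 = 255.3720 − 217.9020 = 37.4700
C = P + (C − P) = 14.93 + (37.4700) = 52.4000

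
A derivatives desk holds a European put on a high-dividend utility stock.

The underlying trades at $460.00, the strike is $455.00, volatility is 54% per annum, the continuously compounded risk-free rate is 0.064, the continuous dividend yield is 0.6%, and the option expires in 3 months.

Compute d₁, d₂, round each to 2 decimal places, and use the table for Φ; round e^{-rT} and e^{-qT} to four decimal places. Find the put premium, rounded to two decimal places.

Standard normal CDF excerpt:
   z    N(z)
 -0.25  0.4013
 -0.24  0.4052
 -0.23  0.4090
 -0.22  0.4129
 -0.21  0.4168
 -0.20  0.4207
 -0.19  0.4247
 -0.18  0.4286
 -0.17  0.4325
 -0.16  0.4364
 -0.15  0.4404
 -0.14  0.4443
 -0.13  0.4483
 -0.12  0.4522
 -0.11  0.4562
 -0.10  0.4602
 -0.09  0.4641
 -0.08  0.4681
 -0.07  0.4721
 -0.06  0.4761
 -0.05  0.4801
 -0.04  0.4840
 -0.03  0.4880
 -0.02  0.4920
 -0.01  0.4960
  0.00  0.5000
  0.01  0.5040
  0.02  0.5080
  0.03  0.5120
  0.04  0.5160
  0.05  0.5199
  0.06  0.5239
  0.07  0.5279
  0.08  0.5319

σ√T = 0.54 × 0.5000 = 0.2700
d₁ = [ln(460/455) + (0.064 − 0.006 + 0.54²/2)·0.25] / 0.2700 = [0.0109 + 0.0510] / 0.2700 = 0.2292 which rounds to 0.23
d₂ = d₁ − σ√T = 0.2292 − 0.2700 = -0.0408 which rounds to -0.04
exp(−qT) = exp(−0.006·0.25) = 0.9985;  exp(−rT) = exp(−0.064·0.25) = 0.9841
N(−d₂) = N(0.04) = 0.5160;  N(−d₁) = N(-0.23) = 0.4090
P = 455·0.9841·0.5160 − 460·0.9985·0.4090 = 231.0470 − 187.8578 = 43.1892

$43.19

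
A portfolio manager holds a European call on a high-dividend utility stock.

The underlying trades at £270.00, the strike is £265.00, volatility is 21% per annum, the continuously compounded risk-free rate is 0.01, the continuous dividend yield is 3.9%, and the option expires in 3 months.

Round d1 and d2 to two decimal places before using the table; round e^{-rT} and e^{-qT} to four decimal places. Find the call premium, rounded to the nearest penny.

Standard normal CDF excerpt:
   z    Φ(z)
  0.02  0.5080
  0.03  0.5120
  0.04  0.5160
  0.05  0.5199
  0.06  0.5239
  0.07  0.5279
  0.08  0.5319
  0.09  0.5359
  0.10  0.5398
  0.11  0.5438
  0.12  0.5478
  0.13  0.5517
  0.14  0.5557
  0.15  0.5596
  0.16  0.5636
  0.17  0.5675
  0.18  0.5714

T = 0.25;  σ√T = 0.1050
ln(S/K) + (r − q + σ²/2)T = ln(270/265) + (0.01 − 0.039 + 0.21²/2)·0.25 = 0.0187 − 0.0017 = 0.0170
d₁ = 0.0170 / 0.1050 = 0.1615 ⇒ 0.16
d₂ = d₁ − σ√T = 0.1615 − 0.1050 = 0.0565 ⇒ 0.06
exp(−qT) = exp(−0.039·0.25) = 0.9903;  exp(−rT) = exp(−0.01·0.25) = 0.9975
C = 270·0.9903·N(0.16) − 265·0.9975·N(0.06) = 270·0.9903·0.5636 − 265·0.9975·0.5239 = 150.6959 − 138.4864 = 12.2095

£12.21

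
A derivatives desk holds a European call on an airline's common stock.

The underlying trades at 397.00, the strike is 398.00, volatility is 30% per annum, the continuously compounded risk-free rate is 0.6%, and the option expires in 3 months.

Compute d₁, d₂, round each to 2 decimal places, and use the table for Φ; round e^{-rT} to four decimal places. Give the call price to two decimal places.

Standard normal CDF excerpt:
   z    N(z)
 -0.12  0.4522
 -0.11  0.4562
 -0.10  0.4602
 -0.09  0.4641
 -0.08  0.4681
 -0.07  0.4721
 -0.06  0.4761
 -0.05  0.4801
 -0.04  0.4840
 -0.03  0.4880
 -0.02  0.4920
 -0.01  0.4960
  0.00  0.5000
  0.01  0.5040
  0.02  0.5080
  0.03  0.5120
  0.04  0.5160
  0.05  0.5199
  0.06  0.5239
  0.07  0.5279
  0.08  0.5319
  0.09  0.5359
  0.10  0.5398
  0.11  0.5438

23.55

T = 0.25;  σ√T = 0.1500
d₁ = [ln(397/398) + (0.006 + ½·0.3²)·0.25] / (σ√T) = (-0.0025 + 0.0127) / 0.1500 = 0.0682 ≈ 0.07
d₂ = 0.0682 − 0.1500 = -0.0818 ≈ -0.08
e^(−rT) = e^(−0.006·0.25) = 0.9985
N(d₁) = N(0.07) = 0.5279;  N(d₂) = N(-0.08) = 0.4681
C = 397·0.5279 − 398·0.9985·0.4681 = 209.5763 − 186.0243 = 23.5520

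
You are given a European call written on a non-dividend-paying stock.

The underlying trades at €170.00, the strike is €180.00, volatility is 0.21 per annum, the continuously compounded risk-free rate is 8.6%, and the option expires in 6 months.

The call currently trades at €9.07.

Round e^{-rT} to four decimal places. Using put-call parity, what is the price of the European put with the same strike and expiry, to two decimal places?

e^(−rT) = e^(−0.086·0.5) = 0.9579
Put-call parity: C − P = S − K·e^(−rT) = 170 − 180·0.9579 = 170 − 172.4220 = -2.4220
P = C − (C − P) = 9.07 − (-2.4220) = 11.4920

€11.49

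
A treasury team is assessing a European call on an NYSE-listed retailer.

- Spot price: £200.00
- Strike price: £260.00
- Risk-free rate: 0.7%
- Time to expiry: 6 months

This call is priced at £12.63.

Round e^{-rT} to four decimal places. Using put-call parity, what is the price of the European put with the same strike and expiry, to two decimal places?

e^(−rT) = e^(−0.007·0.5) = 0.9965
Put-call parity: C − P = S − K·e^(−rT) = 200 − 260·0.9965 = 200 − 259.0900 = -59.0900
P = C − (C − P) = 12.63 − (-59.0900) = 71.7200

£71.72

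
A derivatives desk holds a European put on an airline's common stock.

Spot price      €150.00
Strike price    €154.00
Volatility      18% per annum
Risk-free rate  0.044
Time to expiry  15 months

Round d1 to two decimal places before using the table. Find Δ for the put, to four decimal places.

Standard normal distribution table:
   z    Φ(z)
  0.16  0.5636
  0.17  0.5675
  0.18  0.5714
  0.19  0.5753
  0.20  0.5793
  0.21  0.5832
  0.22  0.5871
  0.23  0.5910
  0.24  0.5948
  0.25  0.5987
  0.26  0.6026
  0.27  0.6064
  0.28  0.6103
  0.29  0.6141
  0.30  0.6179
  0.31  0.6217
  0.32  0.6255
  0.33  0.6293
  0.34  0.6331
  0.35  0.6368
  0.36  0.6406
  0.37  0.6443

-0.4052

σ√T = 0.18 × 1.1180 = 0.2012
d₁ = [ln(150/154) + (0.044 + 0.18²/2)·1.25] / 0.2012 = [-0.0263 + 0.0752] / 0.2012 = 0.2431 ⇒ 0.24
N(d₁) = N(0.24) = 0.5948
Δ_put = N(d₁) − 1 = 0.5948 − 1 = -0.4052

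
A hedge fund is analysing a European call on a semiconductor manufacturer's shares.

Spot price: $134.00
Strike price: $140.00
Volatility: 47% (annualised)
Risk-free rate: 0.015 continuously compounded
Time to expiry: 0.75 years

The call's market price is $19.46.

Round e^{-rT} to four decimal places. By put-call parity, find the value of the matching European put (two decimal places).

e^(−rT) = e^(−0.015·0.75) = 0.9888
Put-call parity: C − P = S − K·e^(−rT) = 134 − 140·0.9888 = 134 − 138.4320 = -4.4320
P = C − (C − P) = 19.46 − (-4.4320) = 23.8920

$23.89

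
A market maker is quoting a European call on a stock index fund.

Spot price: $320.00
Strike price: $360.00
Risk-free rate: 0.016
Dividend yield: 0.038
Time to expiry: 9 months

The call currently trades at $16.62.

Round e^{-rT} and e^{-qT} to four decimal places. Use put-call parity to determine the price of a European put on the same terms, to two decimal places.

e^(−qT) = e^(−0.038·0.75) = 0.9719;  e^(−rT) = e^(−0.016·0.75) = 0.9881
Put-call parity: C − P = S·e^(−qT) − K·e^(−rT) = 320·0.9719 − 360·0.9881 = 311.0080 − 355.7160 = -44.7080
P = C − (C − P) = 16.62 − (-44.7080) = 61.3280

$61.33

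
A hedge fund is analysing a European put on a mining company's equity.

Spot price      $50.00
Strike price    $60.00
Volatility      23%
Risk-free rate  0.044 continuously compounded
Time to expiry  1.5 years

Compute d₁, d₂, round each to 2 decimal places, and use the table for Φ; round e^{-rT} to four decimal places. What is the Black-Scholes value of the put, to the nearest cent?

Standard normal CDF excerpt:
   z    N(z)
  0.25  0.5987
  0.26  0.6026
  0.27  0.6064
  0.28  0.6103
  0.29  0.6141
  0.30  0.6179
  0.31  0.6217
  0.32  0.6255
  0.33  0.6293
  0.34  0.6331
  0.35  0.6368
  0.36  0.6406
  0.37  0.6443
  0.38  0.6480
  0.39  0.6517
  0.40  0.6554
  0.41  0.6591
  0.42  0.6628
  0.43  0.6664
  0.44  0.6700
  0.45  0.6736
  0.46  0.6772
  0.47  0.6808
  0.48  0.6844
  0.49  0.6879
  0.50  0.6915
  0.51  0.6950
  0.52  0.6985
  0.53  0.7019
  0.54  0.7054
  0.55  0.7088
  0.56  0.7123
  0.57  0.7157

$9.49

σ√T = 0.23 × 1.2247 = 0.2817
d₁ = [ln(50/60) + (0.044 + 0.23²/2)·1.5] / 0.2817 = [-0.1823 + 0.1057] / 0.2817 = -0.2721 ≈ -0.27
d₂ = d₁ − σ√T = -0.2721 − 0.2817 = -0.5538 ≈ -0.55
e^(−rT) = e^(−0.044·1.5) = 0.9361
P = 60·0.9361·N(0.55) − 50·N(0.27) = 60·0.9361·0.7088 − 50·0.6064 = 39.8105 − 30.3200 = 9.4905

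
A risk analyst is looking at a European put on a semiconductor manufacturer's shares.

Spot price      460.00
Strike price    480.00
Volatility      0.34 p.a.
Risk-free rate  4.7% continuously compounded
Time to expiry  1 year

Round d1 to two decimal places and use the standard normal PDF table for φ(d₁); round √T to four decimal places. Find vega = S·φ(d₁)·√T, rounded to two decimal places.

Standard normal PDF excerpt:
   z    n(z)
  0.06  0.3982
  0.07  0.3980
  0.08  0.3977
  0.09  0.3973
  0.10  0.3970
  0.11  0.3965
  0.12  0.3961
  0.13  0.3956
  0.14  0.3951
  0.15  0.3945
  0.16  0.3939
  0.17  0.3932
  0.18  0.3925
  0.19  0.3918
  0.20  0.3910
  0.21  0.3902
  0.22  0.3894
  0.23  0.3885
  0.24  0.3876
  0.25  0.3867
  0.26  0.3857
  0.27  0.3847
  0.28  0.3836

180.55

σ√T = 0.34 × 1.0000 = 0.3400
d₁ = [ln(460/480) + (0.047 + ½·0.34²)·1] / (σ√T) = (-0.0426 + 0.1048) / 0.3400 = 0.1831 ≈ 0.18
√T = √1 = 1.0000
φ(d₁) = φ(0.18) = 0.3925
vega = S·φ(d₁)·√T = 460·0.3925·1.0000 = 180.5500
(Call and put vega coincide under Black-Scholes.)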